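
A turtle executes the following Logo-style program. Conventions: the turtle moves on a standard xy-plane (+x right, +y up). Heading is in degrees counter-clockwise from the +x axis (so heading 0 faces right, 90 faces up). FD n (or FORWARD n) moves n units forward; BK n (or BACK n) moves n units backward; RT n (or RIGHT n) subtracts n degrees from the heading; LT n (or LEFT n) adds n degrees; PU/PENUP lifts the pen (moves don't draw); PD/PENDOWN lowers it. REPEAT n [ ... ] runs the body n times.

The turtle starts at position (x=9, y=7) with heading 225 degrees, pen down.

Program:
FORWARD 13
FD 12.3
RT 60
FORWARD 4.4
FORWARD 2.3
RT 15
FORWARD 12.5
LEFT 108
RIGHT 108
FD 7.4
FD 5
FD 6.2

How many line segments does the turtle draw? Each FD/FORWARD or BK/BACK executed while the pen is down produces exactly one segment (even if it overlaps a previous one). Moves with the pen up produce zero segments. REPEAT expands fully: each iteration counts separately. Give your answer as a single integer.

Answer: 8

Derivation:
Executing turtle program step by step:
Start: pos=(9,7), heading=225, pen down
FD 13: (9,7) -> (-0.192,-2.192) [heading=225, draw]
FD 12.3: (-0.192,-2.192) -> (-8.89,-10.89) [heading=225, draw]
RT 60: heading 225 -> 165
FD 4.4: (-8.89,-10.89) -> (-13.14,-9.751) [heading=165, draw]
FD 2.3: (-13.14,-9.751) -> (-15.362,-9.156) [heading=165, draw]
RT 15: heading 165 -> 150
FD 12.5: (-15.362,-9.156) -> (-26.187,-2.906) [heading=150, draw]
LT 108: heading 150 -> 258
RT 108: heading 258 -> 150
FD 7.4: (-26.187,-2.906) -> (-32.595,0.794) [heading=150, draw]
FD 5: (-32.595,0.794) -> (-36.926,3.294) [heading=150, draw]
FD 6.2: (-36.926,3.294) -> (-42.295,6.394) [heading=150, draw]
Final: pos=(-42.295,6.394), heading=150, 8 segment(s) drawn
Segments drawn: 8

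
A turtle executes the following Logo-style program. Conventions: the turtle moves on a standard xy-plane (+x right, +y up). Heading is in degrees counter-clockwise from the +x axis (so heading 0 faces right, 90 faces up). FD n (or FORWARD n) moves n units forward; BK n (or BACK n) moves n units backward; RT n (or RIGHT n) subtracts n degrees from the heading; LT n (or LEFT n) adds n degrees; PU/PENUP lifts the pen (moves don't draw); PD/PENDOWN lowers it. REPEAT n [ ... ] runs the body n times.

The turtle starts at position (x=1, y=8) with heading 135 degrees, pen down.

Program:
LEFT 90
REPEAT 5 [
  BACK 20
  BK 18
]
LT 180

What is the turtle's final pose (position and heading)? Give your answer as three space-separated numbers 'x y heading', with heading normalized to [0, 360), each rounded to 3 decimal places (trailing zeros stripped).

Executing turtle program step by step:
Start: pos=(1,8), heading=135, pen down
LT 90: heading 135 -> 225
REPEAT 5 [
  -- iteration 1/5 --
  BK 20: (1,8) -> (15.142,22.142) [heading=225, draw]
  BK 18: (15.142,22.142) -> (27.87,34.87) [heading=225, draw]
  -- iteration 2/5 --
  BK 20: (27.87,34.87) -> (42.012,49.012) [heading=225, draw]
  BK 18: (42.012,49.012) -> (54.74,61.74) [heading=225, draw]
  -- iteration 3/5 --
  BK 20: (54.74,61.74) -> (68.882,75.882) [heading=225, draw]
  BK 18: (68.882,75.882) -> (81.61,88.61) [heading=225, draw]
  -- iteration 4/5 --
  BK 20: (81.61,88.61) -> (95.752,102.752) [heading=225, draw]
  BK 18: (95.752,102.752) -> (108.48,115.48) [heading=225, draw]
  -- iteration 5/5 --
  BK 20: (108.48,115.48) -> (122.622,129.622) [heading=225, draw]
  BK 18: (122.622,129.622) -> (135.35,142.35) [heading=225, draw]
]
LT 180: heading 225 -> 45
Final: pos=(135.35,142.35), heading=45, 10 segment(s) drawn

Answer: 135.35 142.35 45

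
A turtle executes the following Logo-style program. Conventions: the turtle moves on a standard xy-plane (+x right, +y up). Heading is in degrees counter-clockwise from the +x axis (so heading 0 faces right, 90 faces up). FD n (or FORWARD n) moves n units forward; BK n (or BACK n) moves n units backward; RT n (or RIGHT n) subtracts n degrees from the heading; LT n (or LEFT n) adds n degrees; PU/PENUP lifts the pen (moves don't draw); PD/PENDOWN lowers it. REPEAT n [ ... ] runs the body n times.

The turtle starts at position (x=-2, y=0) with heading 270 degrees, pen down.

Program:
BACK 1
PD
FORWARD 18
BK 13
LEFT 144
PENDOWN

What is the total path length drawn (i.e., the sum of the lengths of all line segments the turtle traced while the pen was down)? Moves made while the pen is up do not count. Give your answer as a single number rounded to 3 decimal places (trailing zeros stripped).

Executing turtle program step by step:
Start: pos=(-2,0), heading=270, pen down
BK 1: (-2,0) -> (-2,1) [heading=270, draw]
PD: pen down
FD 18: (-2,1) -> (-2,-17) [heading=270, draw]
BK 13: (-2,-17) -> (-2,-4) [heading=270, draw]
LT 144: heading 270 -> 54
PD: pen down
Final: pos=(-2,-4), heading=54, 3 segment(s) drawn

Segment lengths:
  seg 1: (-2,0) -> (-2,1), length = 1
  seg 2: (-2,1) -> (-2,-17), length = 18
  seg 3: (-2,-17) -> (-2,-4), length = 13
Total = 32

Answer: 32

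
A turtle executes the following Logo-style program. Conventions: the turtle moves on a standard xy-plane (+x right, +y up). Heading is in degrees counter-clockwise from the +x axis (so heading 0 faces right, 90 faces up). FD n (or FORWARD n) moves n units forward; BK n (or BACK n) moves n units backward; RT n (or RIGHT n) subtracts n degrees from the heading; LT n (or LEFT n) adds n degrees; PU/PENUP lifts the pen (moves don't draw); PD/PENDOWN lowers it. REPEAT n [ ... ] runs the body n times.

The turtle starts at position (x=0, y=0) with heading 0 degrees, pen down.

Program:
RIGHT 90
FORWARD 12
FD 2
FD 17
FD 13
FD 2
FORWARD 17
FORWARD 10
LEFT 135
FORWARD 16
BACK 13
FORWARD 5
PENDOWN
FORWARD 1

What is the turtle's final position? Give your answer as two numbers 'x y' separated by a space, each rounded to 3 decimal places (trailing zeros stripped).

Executing turtle program step by step:
Start: pos=(0,0), heading=0, pen down
RT 90: heading 0 -> 270
FD 12: (0,0) -> (0,-12) [heading=270, draw]
FD 2: (0,-12) -> (0,-14) [heading=270, draw]
FD 17: (0,-14) -> (0,-31) [heading=270, draw]
FD 13: (0,-31) -> (0,-44) [heading=270, draw]
FD 2: (0,-44) -> (0,-46) [heading=270, draw]
FD 17: (0,-46) -> (0,-63) [heading=270, draw]
FD 10: (0,-63) -> (0,-73) [heading=270, draw]
LT 135: heading 270 -> 45
FD 16: (0,-73) -> (11.314,-61.686) [heading=45, draw]
BK 13: (11.314,-61.686) -> (2.121,-70.879) [heading=45, draw]
FD 5: (2.121,-70.879) -> (5.657,-67.343) [heading=45, draw]
PD: pen down
FD 1: (5.657,-67.343) -> (6.364,-66.636) [heading=45, draw]
Final: pos=(6.364,-66.636), heading=45, 11 segment(s) drawn

Answer: 6.364 -66.636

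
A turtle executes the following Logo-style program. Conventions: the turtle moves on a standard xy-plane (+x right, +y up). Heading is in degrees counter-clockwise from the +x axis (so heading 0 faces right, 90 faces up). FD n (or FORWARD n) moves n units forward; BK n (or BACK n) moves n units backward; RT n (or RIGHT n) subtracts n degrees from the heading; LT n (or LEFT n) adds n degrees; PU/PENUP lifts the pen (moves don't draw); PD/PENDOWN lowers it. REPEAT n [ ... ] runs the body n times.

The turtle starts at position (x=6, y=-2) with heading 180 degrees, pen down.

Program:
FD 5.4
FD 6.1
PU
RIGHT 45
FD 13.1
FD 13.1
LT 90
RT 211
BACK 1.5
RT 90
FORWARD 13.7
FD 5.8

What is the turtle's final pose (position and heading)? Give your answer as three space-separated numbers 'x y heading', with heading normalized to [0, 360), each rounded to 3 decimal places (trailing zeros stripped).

Answer: -20.764 -2.757 284

Derivation:
Executing turtle program step by step:
Start: pos=(6,-2), heading=180, pen down
FD 5.4: (6,-2) -> (0.6,-2) [heading=180, draw]
FD 6.1: (0.6,-2) -> (-5.5,-2) [heading=180, draw]
PU: pen up
RT 45: heading 180 -> 135
FD 13.1: (-5.5,-2) -> (-14.763,7.263) [heading=135, move]
FD 13.1: (-14.763,7.263) -> (-24.026,16.526) [heading=135, move]
LT 90: heading 135 -> 225
RT 211: heading 225 -> 14
BK 1.5: (-24.026,16.526) -> (-25.482,16.163) [heading=14, move]
RT 90: heading 14 -> 284
FD 13.7: (-25.482,16.163) -> (-22.167,2.87) [heading=284, move]
FD 5.8: (-22.167,2.87) -> (-20.764,-2.757) [heading=284, move]
Final: pos=(-20.764,-2.757), heading=284, 2 segment(s) drawn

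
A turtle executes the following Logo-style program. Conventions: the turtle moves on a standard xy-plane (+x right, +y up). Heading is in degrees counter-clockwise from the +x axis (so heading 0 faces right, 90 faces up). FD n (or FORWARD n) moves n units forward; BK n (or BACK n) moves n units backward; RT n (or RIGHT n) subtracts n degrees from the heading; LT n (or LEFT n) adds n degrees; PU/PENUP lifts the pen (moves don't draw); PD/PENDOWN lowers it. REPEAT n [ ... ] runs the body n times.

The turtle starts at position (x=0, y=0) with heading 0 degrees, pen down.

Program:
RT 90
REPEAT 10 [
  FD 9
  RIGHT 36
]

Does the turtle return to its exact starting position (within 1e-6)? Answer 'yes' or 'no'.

Executing turtle program step by step:
Start: pos=(0,0), heading=0, pen down
RT 90: heading 0 -> 270
REPEAT 10 [
  -- iteration 1/10 --
  FD 9: (0,0) -> (0,-9) [heading=270, draw]
  RT 36: heading 270 -> 234
  -- iteration 2/10 --
  FD 9: (0,-9) -> (-5.29,-16.281) [heading=234, draw]
  RT 36: heading 234 -> 198
  -- iteration 3/10 --
  FD 9: (-5.29,-16.281) -> (-13.85,-19.062) [heading=198, draw]
  RT 36: heading 198 -> 162
  -- iteration 4/10 --
  FD 9: (-13.85,-19.062) -> (-22.409,-16.281) [heading=162, draw]
  RT 36: heading 162 -> 126
  -- iteration 5/10 --
  FD 9: (-22.409,-16.281) -> (-27.699,-9) [heading=126, draw]
  RT 36: heading 126 -> 90
  -- iteration 6/10 --
  FD 9: (-27.699,-9) -> (-27.699,0) [heading=90, draw]
  RT 36: heading 90 -> 54
  -- iteration 7/10 --
  FD 9: (-27.699,0) -> (-22.409,7.281) [heading=54, draw]
  RT 36: heading 54 -> 18
  -- iteration 8/10 --
  FD 9: (-22.409,7.281) -> (-13.85,10.062) [heading=18, draw]
  RT 36: heading 18 -> 342
  -- iteration 9/10 --
  FD 9: (-13.85,10.062) -> (-5.29,7.281) [heading=342, draw]
  RT 36: heading 342 -> 306
  -- iteration 10/10 --
  FD 9: (-5.29,7.281) -> (0,0) [heading=306, draw]
  RT 36: heading 306 -> 270
]
Final: pos=(0,0), heading=270, 10 segment(s) drawn

Start position: (0, 0)
Final position: (0, 0)
Distance = 0; < 1e-6 -> CLOSED

Answer: yes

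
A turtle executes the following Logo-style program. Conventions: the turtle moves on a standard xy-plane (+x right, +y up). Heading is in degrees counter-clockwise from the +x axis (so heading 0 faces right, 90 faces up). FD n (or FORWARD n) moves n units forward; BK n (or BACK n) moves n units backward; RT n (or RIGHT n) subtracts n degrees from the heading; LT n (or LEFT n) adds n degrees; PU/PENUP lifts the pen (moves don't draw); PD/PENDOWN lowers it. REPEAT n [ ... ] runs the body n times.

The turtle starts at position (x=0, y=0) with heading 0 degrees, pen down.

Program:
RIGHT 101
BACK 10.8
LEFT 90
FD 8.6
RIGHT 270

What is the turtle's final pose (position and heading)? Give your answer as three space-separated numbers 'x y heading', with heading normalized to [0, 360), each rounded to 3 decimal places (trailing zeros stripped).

Executing turtle program step by step:
Start: pos=(0,0), heading=0, pen down
RT 101: heading 0 -> 259
BK 10.8: (0,0) -> (2.061,10.602) [heading=259, draw]
LT 90: heading 259 -> 349
FD 8.6: (2.061,10.602) -> (10.503,8.961) [heading=349, draw]
RT 270: heading 349 -> 79
Final: pos=(10.503,8.961), heading=79, 2 segment(s) drawn

Answer: 10.503 8.961 79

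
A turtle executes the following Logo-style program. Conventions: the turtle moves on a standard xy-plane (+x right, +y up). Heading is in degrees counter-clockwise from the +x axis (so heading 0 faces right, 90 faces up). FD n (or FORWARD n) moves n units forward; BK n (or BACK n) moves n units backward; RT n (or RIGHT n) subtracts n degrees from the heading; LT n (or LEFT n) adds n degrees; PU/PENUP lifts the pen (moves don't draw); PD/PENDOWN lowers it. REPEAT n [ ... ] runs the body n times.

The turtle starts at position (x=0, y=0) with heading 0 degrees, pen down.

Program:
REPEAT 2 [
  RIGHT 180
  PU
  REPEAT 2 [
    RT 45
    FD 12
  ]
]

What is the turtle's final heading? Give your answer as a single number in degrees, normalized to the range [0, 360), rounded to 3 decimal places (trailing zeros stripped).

Answer: 180

Derivation:
Executing turtle program step by step:
Start: pos=(0,0), heading=0, pen down
REPEAT 2 [
  -- iteration 1/2 --
  RT 180: heading 0 -> 180
  PU: pen up
  REPEAT 2 [
    -- iteration 1/2 --
    RT 45: heading 180 -> 135
    FD 12: (0,0) -> (-8.485,8.485) [heading=135, move]
    -- iteration 2/2 --
    RT 45: heading 135 -> 90
    FD 12: (-8.485,8.485) -> (-8.485,20.485) [heading=90, move]
  ]
  -- iteration 2/2 --
  RT 180: heading 90 -> 270
  PU: pen up
  REPEAT 2 [
    -- iteration 1/2 --
    RT 45: heading 270 -> 225
    FD 12: (-8.485,20.485) -> (-16.971,12) [heading=225, move]
    -- iteration 2/2 --
    RT 45: heading 225 -> 180
    FD 12: (-16.971,12) -> (-28.971,12) [heading=180, move]
  ]
]
Final: pos=(-28.971,12), heading=180, 0 segment(s) drawn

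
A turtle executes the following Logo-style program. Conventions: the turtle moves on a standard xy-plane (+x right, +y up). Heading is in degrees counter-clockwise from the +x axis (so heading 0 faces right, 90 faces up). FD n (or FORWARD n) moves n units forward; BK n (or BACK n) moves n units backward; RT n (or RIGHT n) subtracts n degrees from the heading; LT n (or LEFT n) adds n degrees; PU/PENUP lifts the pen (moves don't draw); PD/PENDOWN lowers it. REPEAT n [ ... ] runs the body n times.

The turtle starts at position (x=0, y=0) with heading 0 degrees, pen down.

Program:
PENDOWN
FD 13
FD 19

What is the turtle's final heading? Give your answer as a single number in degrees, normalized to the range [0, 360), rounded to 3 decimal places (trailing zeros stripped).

Answer: 0

Derivation:
Executing turtle program step by step:
Start: pos=(0,0), heading=0, pen down
PD: pen down
FD 13: (0,0) -> (13,0) [heading=0, draw]
FD 19: (13,0) -> (32,0) [heading=0, draw]
Final: pos=(32,0), heading=0, 2 segment(s) drawn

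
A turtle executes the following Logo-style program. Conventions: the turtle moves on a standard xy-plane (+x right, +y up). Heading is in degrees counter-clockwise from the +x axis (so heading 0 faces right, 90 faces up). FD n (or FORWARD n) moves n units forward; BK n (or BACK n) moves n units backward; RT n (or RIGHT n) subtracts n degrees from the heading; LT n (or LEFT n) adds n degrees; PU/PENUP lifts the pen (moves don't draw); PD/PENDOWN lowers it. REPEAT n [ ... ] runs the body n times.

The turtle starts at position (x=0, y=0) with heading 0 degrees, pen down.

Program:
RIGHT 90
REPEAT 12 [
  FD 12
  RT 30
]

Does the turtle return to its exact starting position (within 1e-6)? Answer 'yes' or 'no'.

Answer: yes

Derivation:
Executing turtle program step by step:
Start: pos=(0,0), heading=0, pen down
RT 90: heading 0 -> 270
REPEAT 12 [
  -- iteration 1/12 --
  FD 12: (0,0) -> (0,-12) [heading=270, draw]
  RT 30: heading 270 -> 240
  -- iteration 2/12 --
  FD 12: (0,-12) -> (-6,-22.392) [heading=240, draw]
  RT 30: heading 240 -> 210
  -- iteration 3/12 --
  FD 12: (-6,-22.392) -> (-16.392,-28.392) [heading=210, draw]
  RT 30: heading 210 -> 180
  -- iteration 4/12 --
  FD 12: (-16.392,-28.392) -> (-28.392,-28.392) [heading=180, draw]
  RT 30: heading 180 -> 150
  -- iteration 5/12 --
  FD 12: (-28.392,-28.392) -> (-38.785,-22.392) [heading=150, draw]
  RT 30: heading 150 -> 120
  -- iteration 6/12 --
  FD 12: (-38.785,-22.392) -> (-44.785,-12) [heading=120, draw]
  RT 30: heading 120 -> 90
  -- iteration 7/12 --
  FD 12: (-44.785,-12) -> (-44.785,0) [heading=90, draw]
  RT 30: heading 90 -> 60
  -- iteration 8/12 --
  FD 12: (-44.785,0) -> (-38.785,10.392) [heading=60, draw]
  RT 30: heading 60 -> 30
  -- iteration 9/12 --
  FD 12: (-38.785,10.392) -> (-28.392,16.392) [heading=30, draw]
  RT 30: heading 30 -> 0
  -- iteration 10/12 --
  FD 12: (-28.392,16.392) -> (-16.392,16.392) [heading=0, draw]
  RT 30: heading 0 -> 330
  -- iteration 11/12 --
  FD 12: (-16.392,16.392) -> (-6,10.392) [heading=330, draw]
  RT 30: heading 330 -> 300
  -- iteration 12/12 --
  FD 12: (-6,10.392) -> (0,0) [heading=300, draw]
  RT 30: heading 300 -> 270
]
Final: pos=(0,0), heading=270, 12 segment(s) drawn

Start position: (0, 0)
Final position: (0, 0)
Distance = 0; < 1e-6 -> CLOSED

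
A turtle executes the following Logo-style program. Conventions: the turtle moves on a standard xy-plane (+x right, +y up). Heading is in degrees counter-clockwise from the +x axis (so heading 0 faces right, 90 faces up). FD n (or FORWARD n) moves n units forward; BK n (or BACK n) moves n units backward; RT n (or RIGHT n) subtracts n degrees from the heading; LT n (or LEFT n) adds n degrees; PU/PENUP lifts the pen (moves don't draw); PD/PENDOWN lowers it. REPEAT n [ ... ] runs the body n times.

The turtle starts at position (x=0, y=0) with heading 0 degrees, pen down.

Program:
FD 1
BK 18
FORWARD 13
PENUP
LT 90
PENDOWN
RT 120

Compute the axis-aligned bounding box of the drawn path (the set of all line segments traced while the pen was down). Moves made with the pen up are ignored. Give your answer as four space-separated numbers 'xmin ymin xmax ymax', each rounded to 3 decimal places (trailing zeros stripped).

Answer: -17 0 1 0

Derivation:
Executing turtle program step by step:
Start: pos=(0,0), heading=0, pen down
FD 1: (0,0) -> (1,0) [heading=0, draw]
BK 18: (1,0) -> (-17,0) [heading=0, draw]
FD 13: (-17,0) -> (-4,0) [heading=0, draw]
PU: pen up
LT 90: heading 0 -> 90
PD: pen down
RT 120: heading 90 -> 330
Final: pos=(-4,0), heading=330, 3 segment(s) drawn

Segment endpoints: x in {-17, -4, 0, 1}, y in {0}
xmin=-17, ymin=0, xmax=1, ymax=0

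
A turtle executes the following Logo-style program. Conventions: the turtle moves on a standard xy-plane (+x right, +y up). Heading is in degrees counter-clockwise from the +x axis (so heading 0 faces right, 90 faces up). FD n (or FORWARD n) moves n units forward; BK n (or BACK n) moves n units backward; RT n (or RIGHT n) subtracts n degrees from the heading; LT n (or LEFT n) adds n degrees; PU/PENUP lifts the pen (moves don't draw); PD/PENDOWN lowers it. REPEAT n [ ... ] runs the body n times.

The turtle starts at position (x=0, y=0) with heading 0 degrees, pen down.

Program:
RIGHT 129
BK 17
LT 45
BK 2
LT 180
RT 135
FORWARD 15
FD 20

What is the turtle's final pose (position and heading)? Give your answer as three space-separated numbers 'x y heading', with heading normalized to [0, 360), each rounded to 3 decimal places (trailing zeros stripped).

Answer: 37.689 -6.826 321

Derivation:
Executing turtle program step by step:
Start: pos=(0,0), heading=0, pen down
RT 129: heading 0 -> 231
BK 17: (0,0) -> (10.698,13.211) [heading=231, draw]
LT 45: heading 231 -> 276
BK 2: (10.698,13.211) -> (10.489,15.201) [heading=276, draw]
LT 180: heading 276 -> 96
RT 135: heading 96 -> 321
FD 15: (10.489,15.201) -> (22.147,5.761) [heading=321, draw]
FD 20: (22.147,5.761) -> (37.689,-6.826) [heading=321, draw]
Final: pos=(37.689,-6.826), heading=321, 4 segment(s) drawn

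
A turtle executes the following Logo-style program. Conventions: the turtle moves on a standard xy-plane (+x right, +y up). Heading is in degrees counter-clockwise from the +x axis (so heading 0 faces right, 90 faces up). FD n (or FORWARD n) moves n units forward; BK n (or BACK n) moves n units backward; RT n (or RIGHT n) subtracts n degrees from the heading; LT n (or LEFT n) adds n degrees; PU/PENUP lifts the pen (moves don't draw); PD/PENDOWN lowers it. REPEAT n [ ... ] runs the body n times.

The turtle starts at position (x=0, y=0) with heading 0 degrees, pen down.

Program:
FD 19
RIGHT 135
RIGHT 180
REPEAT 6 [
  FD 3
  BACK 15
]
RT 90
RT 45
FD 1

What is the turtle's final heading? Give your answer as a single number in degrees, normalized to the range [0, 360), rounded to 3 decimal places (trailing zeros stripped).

Answer: 270

Derivation:
Executing turtle program step by step:
Start: pos=(0,0), heading=0, pen down
FD 19: (0,0) -> (19,0) [heading=0, draw]
RT 135: heading 0 -> 225
RT 180: heading 225 -> 45
REPEAT 6 [
  -- iteration 1/6 --
  FD 3: (19,0) -> (21.121,2.121) [heading=45, draw]
  BK 15: (21.121,2.121) -> (10.515,-8.485) [heading=45, draw]
  -- iteration 2/6 --
  FD 3: (10.515,-8.485) -> (12.636,-6.364) [heading=45, draw]
  BK 15: (12.636,-6.364) -> (2.029,-16.971) [heading=45, draw]
  -- iteration 3/6 --
  FD 3: (2.029,-16.971) -> (4.151,-14.849) [heading=45, draw]
  BK 15: (4.151,-14.849) -> (-6.456,-25.456) [heading=45, draw]
  -- iteration 4/6 --
  FD 3: (-6.456,-25.456) -> (-4.335,-23.335) [heading=45, draw]
  BK 15: (-4.335,-23.335) -> (-14.941,-33.941) [heading=45, draw]
  -- iteration 5/6 --
  FD 3: (-14.941,-33.941) -> (-12.82,-31.82) [heading=45, draw]
  BK 15: (-12.82,-31.82) -> (-23.426,-42.426) [heading=45, draw]
  -- iteration 6/6 --
  FD 3: (-23.426,-42.426) -> (-21.305,-40.305) [heading=45, draw]
  BK 15: (-21.305,-40.305) -> (-31.912,-50.912) [heading=45, draw]
]
RT 90: heading 45 -> 315
RT 45: heading 315 -> 270
FD 1: (-31.912,-50.912) -> (-31.912,-51.912) [heading=270, draw]
Final: pos=(-31.912,-51.912), heading=270, 14 segment(s) drawn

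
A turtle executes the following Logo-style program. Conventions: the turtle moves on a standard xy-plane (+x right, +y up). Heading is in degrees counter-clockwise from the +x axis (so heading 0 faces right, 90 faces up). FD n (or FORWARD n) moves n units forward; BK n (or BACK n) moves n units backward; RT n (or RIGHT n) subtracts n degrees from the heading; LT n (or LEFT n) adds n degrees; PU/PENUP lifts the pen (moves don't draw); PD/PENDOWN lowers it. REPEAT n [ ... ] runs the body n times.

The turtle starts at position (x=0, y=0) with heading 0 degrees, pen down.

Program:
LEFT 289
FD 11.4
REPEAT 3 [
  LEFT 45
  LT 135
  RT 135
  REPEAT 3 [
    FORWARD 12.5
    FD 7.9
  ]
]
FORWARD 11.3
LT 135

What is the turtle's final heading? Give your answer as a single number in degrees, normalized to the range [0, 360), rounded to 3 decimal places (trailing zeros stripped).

Answer: 199

Derivation:
Executing turtle program step by step:
Start: pos=(0,0), heading=0, pen down
LT 289: heading 0 -> 289
FD 11.4: (0,0) -> (3.711,-10.779) [heading=289, draw]
REPEAT 3 [
  -- iteration 1/3 --
  LT 45: heading 289 -> 334
  LT 135: heading 334 -> 109
  RT 135: heading 109 -> 334
  REPEAT 3 [
    -- iteration 1/3 --
    FD 12.5: (3.711,-10.779) -> (14.946,-16.259) [heading=334, draw]
    FD 7.9: (14.946,-16.259) -> (22.047,-19.722) [heading=334, draw]
    -- iteration 2/3 --
    FD 12.5: (22.047,-19.722) -> (33.282,-25.201) [heading=334, draw]
    FD 7.9: (33.282,-25.201) -> (40.382,-28.664) [heading=334, draw]
    -- iteration 3/3 --
    FD 12.5: (40.382,-28.664) -> (51.617,-34.144) [heading=334, draw]
    FD 7.9: (51.617,-34.144) -> (58.718,-37.607) [heading=334, draw]
  ]
  -- iteration 2/3 --
  LT 45: heading 334 -> 19
  LT 135: heading 19 -> 154
  RT 135: heading 154 -> 19
  REPEAT 3 [
    -- iteration 1/3 --
    FD 12.5: (58.718,-37.607) -> (70.537,-33.538) [heading=19, draw]
    FD 7.9: (70.537,-33.538) -> (78.006,-30.966) [heading=19, draw]
    -- iteration 2/3 --
    FD 12.5: (78.006,-30.966) -> (89.825,-26.896) [heading=19, draw]
    FD 7.9: (89.825,-26.896) -> (97.295,-24.324) [heading=19, draw]
    -- iteration 3/3 --
    FD 12.5: (97.295,-24.324) -> (109.114,-20.254) [heading=19, draw]
    FD 7.9: (109.114,-20.254) -> (116.583,-17.682) [heading=19, draw]
  ]
  -- iteration 3/3 --
  LT 45: heading 19 -> 64
  LT 135: heading 64 -> 199
  RT 135: heading 199 -> 64
  REPEAT 3 [
    -- iteration 1/3 --
    FD 12.5: (116.583,-17.682) -> (122.063,-6.448) [heading=64, draw]
    FD 7.9: (122.063,-6.448) -> (125.526,0.653) [heading=64, draw]
    -- iteration 2/3 --
    FD 12.5: (125.526,0.653) -> (131.006,11.888) [heading=64, draw]
    FD 7.9: (131.006,11.888) -> (134.469,18.988) [heading=64, draw]
    -- iteration 3/3 --
    FD 12.5: (134.469,18.988) -> (139.949,30.223) [heading=64, draw]
    FD 7.9: (139.949,30.223) -> (143.412,37.324) [heading=64, draw]
  ]
]
FD 11.3: (143.412,37.324) -> (148.365,47.48) [heading=64, draw]
LT 135: heading 64 -> 199
Final: pos=(148.365,47.48), heading=199, 20 segment(s) drawn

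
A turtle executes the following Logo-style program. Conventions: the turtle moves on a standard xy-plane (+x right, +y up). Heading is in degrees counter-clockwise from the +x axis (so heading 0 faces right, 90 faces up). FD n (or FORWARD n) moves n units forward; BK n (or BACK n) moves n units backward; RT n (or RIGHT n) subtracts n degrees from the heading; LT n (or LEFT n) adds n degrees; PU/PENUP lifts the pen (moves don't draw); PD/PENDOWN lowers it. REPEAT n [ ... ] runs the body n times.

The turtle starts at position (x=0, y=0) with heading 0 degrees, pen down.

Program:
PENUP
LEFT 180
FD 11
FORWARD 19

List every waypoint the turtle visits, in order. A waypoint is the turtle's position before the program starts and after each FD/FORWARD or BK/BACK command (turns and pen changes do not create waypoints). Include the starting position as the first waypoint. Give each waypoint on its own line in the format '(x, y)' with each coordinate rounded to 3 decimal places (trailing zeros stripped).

Executing turtle program step by step:
Start: pos=(0,0), heading=0, pen down
PU: pen up
LT 180: heading 0 -> 180
FD 11: (0,0) -> (-11,0) [heading=180, move]
FD 19: (-11,0) -> (-30,0) [heading=180, move]
Final: pos=(-30,0), heading=180, 0 segment(s) drawn
Waypoints (3 total):
(0, 0)
(-11, 0)
(-30, 0)

Answer: (0, 0)
(-11, 0)
(-30, 0)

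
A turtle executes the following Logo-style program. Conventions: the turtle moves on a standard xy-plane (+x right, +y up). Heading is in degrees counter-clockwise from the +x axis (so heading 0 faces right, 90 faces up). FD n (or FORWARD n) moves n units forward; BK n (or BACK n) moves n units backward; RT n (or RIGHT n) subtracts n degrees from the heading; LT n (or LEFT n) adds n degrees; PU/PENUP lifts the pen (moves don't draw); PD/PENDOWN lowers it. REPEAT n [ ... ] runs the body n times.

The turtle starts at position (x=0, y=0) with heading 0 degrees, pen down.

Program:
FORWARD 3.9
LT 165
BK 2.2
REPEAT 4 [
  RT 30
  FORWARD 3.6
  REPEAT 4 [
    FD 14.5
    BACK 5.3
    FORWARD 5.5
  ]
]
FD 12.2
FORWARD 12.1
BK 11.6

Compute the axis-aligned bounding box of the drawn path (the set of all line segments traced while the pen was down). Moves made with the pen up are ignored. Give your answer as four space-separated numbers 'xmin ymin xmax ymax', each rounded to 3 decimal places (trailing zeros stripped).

Executing turtle program step by step:
Start: pos=(0,0), heading=0, pen down
FD 3.9: (0,0) -> (3.9,0) [heading=0, draw]
LT 165: heading 0 -> 165
BK 2.2: (3.9,0) -> (6.025,-0.569) [heading=165, draw]
REPEAT 4 [
  -- iteration 1/4 --
  RT 30: heading 165 -> 135
  FD 3.6: (6.025,-0.569) -> (3.479,1.976) [heading=135, draw]
  REPEAT 4 [
    -- iteration 1/4 --
    FD 14.5: (3.479,1.976) -> (-6.774,12.229) [heading=135, draw]
    BK 5.3: (-6.774,12.229) -> (-3.026,8.482) [heading=135, draw]
    FD 5.5: (-3.026,8.482) -> (-6.915,12.371) [heading=135, draw]
    -- iteration 2/4 --
    FD 14.5: (-6.915,12.371) -> (-17.168,22.624) [heading=135, draw]
    BK 5.3: (-17.168,22.624) -> (-13.42,18.876) [heading=135, draw]
    FD 5.5: (-13.42,18.876) -> (-17.309,22.765) [heading=135, draw]
    -- iteration 3/4 --
    FD 14.5: (-17.309,22.765) -> (-27.563,33.018) [heading=135, draw]
    BK 5.3: (-27.563,33.018) -> (-23.815,29.271) [heading=135, draw]
    FD 5.5: (-23.815,29.271) -> (-27.704,33.16) [heading=135, draw]
    -- iteration 4/4 --
    FD 14.5: (-27.704,33.16) -> (-37.957,43.413) [heading=135, draw]
    BK 5.3: (-37.957,43.413) -> (-34.209,39.665) [heading=135, draw]
    FD 5.5: (-34.209,39.665) -> (-38.098,43.554) [heading=135, draw]
  ]
  -- iteration 2/4 --
  RT 30: heading 135 -> 105
  FD 3.6: (-38.098,43.554) -> (-39.03,47.031) [heading=105, draw]
  REPEAT 4 [
    -- iteration 1/4 --
    FD 14.5: (-39.03,47.031) -> (-42.783,61.037) [heading=105, draw]
    BK 5.3: (-42.783,61.037) -> (-41.411,55.918) [heading=105, draw]
    FD 5.5: (-41.411,55.918) -> (-42.835,61.231) [heading=105, draw]
    -- iteration 2/4 --
    FD 14.5: (-42.835,61.231) -> (-46.588,75.236) [heading=105, draw]
    BK 5.3: (-46.588,75.236) -> (-45.216,70.117) [heading=105, draw]
    FD 5.5: (-45.216,70.117) -> (-46.639,75.43) [heading=105, draw]
    -- iteration 3/4 --
    FD 14.5: (-46.639,75.43) -> (-50.392,89.436) [heading=105, draw]
    BK 5.3: (-50.392,89.436) -> (-49.021,84.316) [heading=105, draw]
    FD 5.5: (-49.021,84.316) -> (-50.444,89.629) [heading=105, draw]
    -- iteration 4/4 --
    FD 14.5: (-50.444,89.629) -> (-54.197,103.635) [heading=105, draw]
    BK 5.3: (-54.197,103.635) -> (-52.825,98.515) [heading=105, draw]
    FD 5.5: (-52.825,98.515) -> (-54.249,103.828) [heading=105, draw]
  ]
  -- iteration 3/4 --
  RT 30: heading 105 -> 75
  FD 3.6: (-54.249,103.828) -> (-53.317,107.305) [heading=75, draw]
  REPEAT 4 [
    -- iteration 1/4 --
    FD 14.5: (-53.317,107.305) -> (-49.564,121.311) [heading=75, draw]
    BK 5.3: (-49.564,121.311) -> (-50.936,116.192) [heading=75, draw]
    FD 5.5: (-50.936,116.192) -> (-49.512,121.504) [heading=75, draw]
    -- iteration 2/4 --
    FD 14.5: (-49.512,121.504) -> (-45.759,135.51) [heading=75, draw]
    BK 5.3: (-45.759,135.51) -> (-47.131,130.391) [heading=75, draw]
    FD 5.5: (-47.131,130.391) -> (-45.708,135.703) [heading=75, draw]
    -- iteration 3/4 --
    FD 14.5: (-45.708,135.703) -> (-41.955,149.709) [heading=75, draw]
    BK 5.3: (-41.955,149.709) -> (-43.327,144.59) [heading=75, draw]
    FD 5.5: (-43.327,144.59) -> (-41.903,149.902) [heading=75, draw]
    -- iteration 4/4 --
    FD 14.5: (-41.903,149.902) -> (-38.15,163.908) [heading=75, draw]
    BK 5.3: (-38.15,163.908) -> (-39.522,158.789) [heading=75, draw]
    FD 5.5: (-39.522,158.789) -> (-38.098,164.102) [heading=75, draw]
  ]
  -- iteration 4/4 --
  RT 30: heading 75 -> 45
  FD 3.6: (-38.098,164.102) -> (-35.553,166.647) [heading=45, draw]
  REPEAT 4 [
    -- iteration 1/4 --
    FD 14.5: (-35.553,166.647) -> (-25.3,176.9) [heading=45, draw]
    BK 5.3: (-25.3,176.9) -> (-29.047,173.153) [heading=45, draw]
    FD 5.5: (-29.047,173.153) -> (-25.158,177.042) [heading=45, draw]
    -- iteration 2/4 --
    FD 14.5: (-25.158,177.042) -> (-14.905,187.295) [heading=45, draw]
    BK 5.3: (-14.905,187.295) -> (-18.653,183.547) [heading=45, draw]
    FD 5.5: (-18.653,183.547) -> (-14.764,187.436) [heading=45, draw]
    -- iteration 3/4 --
    FD 14.5: (-14.764,187.436) -> (-4.511,197.689) [heading=45, draw]
    BK 5.3: (-4.511,197.689) -> (-8.259,193.942) [heading=45, draw]
    FD 5.5: (-8.259,193.942) -> (-4.369,197.831) [heading=45, draw]
    -- iteration 4/4 --
    FD 14.5: (-4.369,197.831) -> (5.884,208.084) [heading=45, draw]
    BK 5.3: (5.884,208.084) -> (2.136,204.336) [heading=45, draw]
    FD 5.5: (2.136,204.336) -> (6.025,208.225) [heading=45, draw]
  ]
]
FD 12.2: (6.025,208.225) -> (14.652,216.852) [heading=45, draw]
FD 12.1: (14.652,216.852) -> (23.208,225.408) [heading=45, draw]
BK 11.6: (23.208,225.408) -> (15.005,217.205) [heading=45, draw]
Final: pos=(15.005,217.205), heading=45, 57 segment(s) drawn

Segment endpoints: x in {-54.249, -54.197, -53.317, -52.825, -50.936, -50.444, -50.392, -49.564, -49.512, -49.021, -47.131, -46.639, -46.588, -45.759, -45.708, -45.216, -43.327, -42.835, -42.783, -41.955, -41.903, -41.411, -39.522, -39.03, -38.15, -38.098, -38.098, -37.957, -35.553, -34.209, -29.047, -27.704, -27.563, -25.3, -25.158, -23.815, -18.653, -17.309, -17.168, -14.905, -14.764, -13.42, -8.259, -6.915, -6.774, -4.511, -4.369, -3.026, 0, 2.136, 3.479, 3.9, 5.884, 6.025, 6.025, 14.652, 15.005, 23.208}, y in {-0.569, 0, 1.976, 8.482, 12.229, 12.371, 18.876, 22.624, 22.765, 29.271, 33.018, 33.16, 39.665, 43.413, 43.554, 47.031, 55.918, 61.037, 61.231, 70.117, 75.236, 75.43, 84.316, 89.436, 89.629, 98.515, 103.635, 103.828, 107.305, 116.192, 121.311, 121.504, 130.391, 135.51, 135.703, 144.59, 149.709, 149.902, 158.789, 163.908, 164.102, 166.647, 173.153, 176.9, 177.042, 183.547, 187.295, 187.436, 193.942, 197.689, 197.831, 204.336, 208.084, 208.225, 216.852, 217.205, 225.408}
xmin=-54.249, ymin=-0.569, xmax=23.208, ymax=225.408

Answer: -54.249 -0.569 23.208 225.408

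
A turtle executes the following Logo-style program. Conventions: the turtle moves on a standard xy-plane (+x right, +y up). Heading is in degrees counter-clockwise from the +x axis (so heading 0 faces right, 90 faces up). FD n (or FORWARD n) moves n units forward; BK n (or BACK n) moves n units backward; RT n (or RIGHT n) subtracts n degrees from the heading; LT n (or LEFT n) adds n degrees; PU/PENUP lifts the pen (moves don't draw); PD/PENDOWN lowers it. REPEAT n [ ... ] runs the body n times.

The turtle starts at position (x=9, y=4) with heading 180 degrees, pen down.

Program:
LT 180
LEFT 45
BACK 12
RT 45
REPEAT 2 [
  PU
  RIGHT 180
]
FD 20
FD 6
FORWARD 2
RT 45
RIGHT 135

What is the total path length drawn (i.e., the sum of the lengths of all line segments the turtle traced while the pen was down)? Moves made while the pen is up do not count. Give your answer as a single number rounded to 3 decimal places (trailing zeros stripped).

Answer: 12

Derivation:
Executing turtle program step by step:
Start: pos=(9,4), heading=180, pen down
LT 180: heading 180 -> 0
LT 45: heading 0 -> 45
BK 12: (9,4) -> (0.515,-4.485) [heading=45, draw]
RT 45: heading 45 -> 0
REPEAT 2 [
  -- iteration 1/2 --
  PU: pen up
  RT 180: heading 0 -> 180
  -- iteration 2/2 --
  PU: pen up
  RT 180: heading 180 -> 0
]
FD 20: (0.515,-4.485) -> (20.515,-4.485) [heading=0, move]
FD 6: (20.515,-4.485) -> (26.515,-4.485) [heading=0, move]
FD 2: (26.515,-4.485) -> (28.515,-4.485) [heading=0, move]
RT 45: heading 0 -> 315
RT 135: heading 315 -> 180
Final: pos=(28.515,-4.485), heading=180, 1 segment(s) drawn

Segment lengths:
  seg 1: (9,4) -> (0.515,-4.485), length = 12
Total = 12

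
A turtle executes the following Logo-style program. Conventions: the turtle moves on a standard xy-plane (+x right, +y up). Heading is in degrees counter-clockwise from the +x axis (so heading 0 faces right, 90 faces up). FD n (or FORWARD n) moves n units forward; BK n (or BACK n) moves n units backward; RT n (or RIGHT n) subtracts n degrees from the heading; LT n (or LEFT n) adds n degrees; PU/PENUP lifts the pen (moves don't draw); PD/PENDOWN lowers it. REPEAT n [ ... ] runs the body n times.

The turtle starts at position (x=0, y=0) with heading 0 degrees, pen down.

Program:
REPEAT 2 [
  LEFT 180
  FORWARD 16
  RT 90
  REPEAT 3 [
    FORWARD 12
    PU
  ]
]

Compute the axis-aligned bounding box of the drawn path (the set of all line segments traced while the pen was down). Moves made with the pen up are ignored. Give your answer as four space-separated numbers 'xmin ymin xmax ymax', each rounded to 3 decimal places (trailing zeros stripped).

Answer: -16 0 0 12

Derivation:
Executing turtle program step by step:
Start: pos=(0,0), heading=0, pen down
REPEAT 2 [
  -- iteration 1/2 --
  LT 180: heading 0 -> 180
  FD 16: (0,0) -> (-16,0) [heading=180, draw]
  RT 90: heading 180 -> 90
  REPEAT 3 [
    -- iteration 1/3 --
    FD 12: (-16,0) -> (-16,12) [heading=90, draw]
    PU: pen up
    -- iteration 2/3 --
    FD 12: (-16,12) -> (-16,24) [heading=90, move]
    PU: pen up
    -- iteration 3/3 --
    FD 12: (-16,24) -> (-16,36) [heading=90, move]
    PU: pen up
  ]
  -- iteration 2/2 --
  LT 180: heading 90 -> 270
  FD 16: (-16,36) -> (-16,20) [heading=270, move]
  RT 90: heading 270 -> 180
  REPEAT 3 [
    -- iteration 1/3 --
    FD 12: (-16,20) -> (-28,20) [heading=180, move]
    PU: pen up
    -- iteration 2/3 --
    FD 12: (-28,20) -> (-40,20) [heading=180, move]
    PU: pen up
    -- iteration 3/3 --
    FD 12: (-40,20) -> (-52,20) [heading=180, move]
    PU: pen up
  ]
]
Final: pos=(-52,20), heading=180, 2 segment(s) drawn

Segment endpoints: x in {-16, 0}, y in {0, 0, 12}
xmin=-16, ymin=0, xmax=0, ymax=12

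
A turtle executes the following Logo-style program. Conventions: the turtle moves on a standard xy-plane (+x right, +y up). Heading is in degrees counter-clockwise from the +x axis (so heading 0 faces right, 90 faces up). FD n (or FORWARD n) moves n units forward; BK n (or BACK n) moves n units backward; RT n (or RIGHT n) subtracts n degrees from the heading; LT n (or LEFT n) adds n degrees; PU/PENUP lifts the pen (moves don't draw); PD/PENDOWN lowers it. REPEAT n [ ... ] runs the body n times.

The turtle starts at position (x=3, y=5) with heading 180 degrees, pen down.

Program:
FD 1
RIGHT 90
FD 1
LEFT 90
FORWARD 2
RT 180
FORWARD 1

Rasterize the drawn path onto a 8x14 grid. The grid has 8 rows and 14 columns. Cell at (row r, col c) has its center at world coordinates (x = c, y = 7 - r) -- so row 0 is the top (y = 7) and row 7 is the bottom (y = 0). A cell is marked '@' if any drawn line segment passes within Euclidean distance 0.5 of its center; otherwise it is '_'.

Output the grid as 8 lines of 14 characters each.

Segment 0: (3,5) -> (2,5)
Segment 1: (2,5) -> (2,6)
Segment 2: (2,6) -> (0,6)
Segment 3: (0,6) -> (1,6)

Answer: ______________
@@@___________
__@@__________
______________
______________
______________
______________
______________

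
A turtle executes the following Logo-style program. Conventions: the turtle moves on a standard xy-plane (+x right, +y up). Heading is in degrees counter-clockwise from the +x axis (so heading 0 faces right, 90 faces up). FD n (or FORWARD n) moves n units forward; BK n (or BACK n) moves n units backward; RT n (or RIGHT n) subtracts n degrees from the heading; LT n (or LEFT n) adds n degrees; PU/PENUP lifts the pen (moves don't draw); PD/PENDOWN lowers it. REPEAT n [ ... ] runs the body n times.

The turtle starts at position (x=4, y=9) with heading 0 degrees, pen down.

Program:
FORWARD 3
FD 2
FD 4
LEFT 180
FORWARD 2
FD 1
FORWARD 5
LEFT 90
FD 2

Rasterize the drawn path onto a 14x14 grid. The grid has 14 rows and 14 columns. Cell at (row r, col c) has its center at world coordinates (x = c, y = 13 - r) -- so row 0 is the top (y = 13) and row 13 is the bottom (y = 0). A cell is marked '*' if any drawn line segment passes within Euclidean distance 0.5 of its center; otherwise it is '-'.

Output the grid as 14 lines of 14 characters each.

Segment 0: (4,9) -> (7,9)
Segment 1: (7,9) -> (9,9)
Segment 2: (9,9) -> (13,9)
Segment 3: (13,9) -> (11,9)
Segment 4: (11,9) -> (10,9)
Segment 5: (10,9) -> (5,9)
Segment 6: (5,9) -> (5,7)

Answer: --------------
--------------
--------------
--------------
----**********
-----*--------
-----*--------
--------------
--------------
--------------
--------------
--------------
--------------
--------------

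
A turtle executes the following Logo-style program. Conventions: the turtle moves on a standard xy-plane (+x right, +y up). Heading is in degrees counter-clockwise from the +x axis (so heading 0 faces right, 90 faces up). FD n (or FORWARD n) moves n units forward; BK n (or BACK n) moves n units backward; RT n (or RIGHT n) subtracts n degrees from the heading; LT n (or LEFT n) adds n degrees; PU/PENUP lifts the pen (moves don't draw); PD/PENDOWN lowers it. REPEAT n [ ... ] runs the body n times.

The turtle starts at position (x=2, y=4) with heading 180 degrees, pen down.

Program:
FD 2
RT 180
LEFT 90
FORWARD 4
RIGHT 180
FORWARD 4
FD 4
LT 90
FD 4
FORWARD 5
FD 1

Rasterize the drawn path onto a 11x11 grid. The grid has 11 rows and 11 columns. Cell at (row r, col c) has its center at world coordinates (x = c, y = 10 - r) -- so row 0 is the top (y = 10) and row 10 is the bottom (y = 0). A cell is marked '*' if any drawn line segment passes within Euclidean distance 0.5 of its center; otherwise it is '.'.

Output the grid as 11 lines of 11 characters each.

Segment 0: (2,4) -> (0,4)
Segment 1: (0,4) -> (0,8)
Segment 2: (0,8) -> (0,4)
Segment 3: (0,4) -> (0,0)
Segment 4: (0,0) -> (4,0)
Segment 5: (4,0) -> (9,0)
Segment 6: (9,0) -> (10,0)

Answer: ...........
...........
*..........
*..........
*..........
*..........
***........
*..........
*..........
*..........
***********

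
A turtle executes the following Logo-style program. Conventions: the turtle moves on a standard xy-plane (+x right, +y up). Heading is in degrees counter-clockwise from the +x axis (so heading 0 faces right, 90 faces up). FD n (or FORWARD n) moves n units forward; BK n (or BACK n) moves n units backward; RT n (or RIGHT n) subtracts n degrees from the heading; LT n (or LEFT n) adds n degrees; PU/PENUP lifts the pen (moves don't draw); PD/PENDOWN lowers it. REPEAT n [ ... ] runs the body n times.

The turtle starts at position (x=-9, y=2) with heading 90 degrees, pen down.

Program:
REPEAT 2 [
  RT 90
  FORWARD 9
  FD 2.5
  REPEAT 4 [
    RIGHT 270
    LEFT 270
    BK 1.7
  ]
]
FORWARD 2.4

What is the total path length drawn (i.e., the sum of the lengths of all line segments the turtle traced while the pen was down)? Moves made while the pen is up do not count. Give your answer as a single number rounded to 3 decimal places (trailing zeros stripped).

Executing turtle program step by step:
Start: pos=(-9,2), heading=90, pen down
REPEAT 2 [
  -- iteration 1/2 --
  RT 90: heading 90 -> 0
  FD 9: (-9,2) -> (0,2) [heading=0, draw]
  FD 2.5: (0,2) -> (2.5,2) [heading=0, draw]
  REPEAT 4 [
    -- iteration 1/4 --
    RT 270: heading 0 -> 90
    LT 270: heading 90 -> 0
    BK 1.7: (2.5,2) -> (0.8,2) [heading=0, draw]
    -- iteration 2/4 --
    RT 270: heading 0 -> 90
    LT 270: heading 90 -> 0
    BK 1.7: (0.8,2) -> (-0.9,2) [heading=0, draw]
    -- iteration 3/4 --
    RT 270: heading 0 -> 90
    LT 270: heading 90 -> 0
    BK 1.7: (-0.9,2) -> (-2.6,2) [heading=0, draw]
    -- iteration 4/4 --
    RT 270: heading 0 -> 90
    LT 270: heading 90 -> 0
    BK 1.7: (-2.6,2) -> (-4.3,2) [heading=0, draw]
  ]
  -- iteration 2/2 --
  RT 90: heading 0 -> 270
  FD 9: (-4.3,2) -> (-4.3,-7) [heading=270, draw]
  FD 2.5: (-4.3,-7) -> (-4.3,-9.5) [heading=270, draw]
  REPEAT 4 [
    -- iteration 1/4 --
    RT 270: heading 270 -> 0
    LT 270: heading 0 -> 270
    BK 1.7: (-4.3,-9.5) -> (-4.3,-7.8) [heading=270, draw]
    -- iteration 2/4 --
    RT 270: heading 270 -> 0
    LT 270: heading 0 -> 270
    BK 1.7: (-4.3,-7.8) -> (-4.3,-6.1) [heading=270, draw]
    -- iteration 3/4 --
    RT 270: heading 270 -> 0
    LT 270: heading 0 -> 270
    BK 1.7: (-4.3,-6.1) -> (-4.3,-4.4) [heading=270, draw]
    -- iteration 4/4 --
    RT 270: heading 270 -> 0
    LT 270: heading 0 -> 270
    BK 1.7: (-4.3,-4.4) -> (-4.3,-2.7) [heading=270, draw]
  ]
]
FD 2.4: (-4.3,-2.7) -> (-4.3,-5.1) [heading=270, draw]
Final: pos=(-4.3,-5.1), heading=270, 13 segment(s) drawn

Segment lengths:
  seg 1: (-9,2) -> (0,2), length = 9
  seg 2: (0,2) -> (2.5,2), length = 2.5
  seg 3: (2.5,2) -> (0.8,2), length = 1.7
  seg 4: (0.8,2) -> (-0.9,2), length = 1.7
  seg 5: (-0.9,2) -> (-2.6,2), length = 1.7
  seg 6: (-2.6,2) -> (-4.3,2), length = 1.7
  seg 7: (-4.3,2) -> (-4.3,-7), length = 9
  seg 8: (-4.3,-7) -> (-4.3,-9.5), length = 2.5
  seg 9: (-4.3,-9.5) -> (-4.3,-7.8), length = 1.7
  seg 10: (-4.3,-7.8) -> (-4.3,-6.1), length = 1.7
  seg 11: (-4.3,-6.1) -> (-4.3,-4.4), length = 1.7
  seg 12: (-4.3,-4.4) -> (-4.3,-2.7), length = 1.7
  seg 13: (-4.3,-2.7) -> (-4.3,-5.1), length = 2.4
Total = 39

Answer: 39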